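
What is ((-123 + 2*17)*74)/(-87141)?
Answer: 6586/87141 ≈ 0.075579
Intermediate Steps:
((-123 + 2*17)*74)/(-87141) = ((-123 + 34)*74)*(-1/87141) = -89*74*(-1/87141) = -6586*(-1/87141) = 6586/87141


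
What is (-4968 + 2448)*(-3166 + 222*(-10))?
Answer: 13572720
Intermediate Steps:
(-4968 + 2448)*(-3166 + 222*(-10)) = -2520*(-3166 - 2220) = -2520*(-5386) = 13572720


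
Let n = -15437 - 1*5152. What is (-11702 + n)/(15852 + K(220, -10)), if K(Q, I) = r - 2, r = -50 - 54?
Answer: -32291/15746 ≈ -2.0507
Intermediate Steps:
n = -20589 (n = -15437 - 5152 = -20589)
r = -104
K(Q, I) = -106 (K(Q, I) = -104 - 2 = -106)
(-11702 + n)/(15852 + K(220, -10)) = (-11702 - 20589)/(15852 - 106) = -32291/15746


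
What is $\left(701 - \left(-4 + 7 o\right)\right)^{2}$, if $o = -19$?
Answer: $702244$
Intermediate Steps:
$\left(701 - \left(-4 + 7 o\right)\right)^{2} = \left(701 + \left(\left(-7\right) \left(-19\right) + 4\right)\right)^{2} = \left(701 + \left(133 + 4\right)\right)^{2} = \left(701 + 137\right)^{2} = 838^{2} = 702244$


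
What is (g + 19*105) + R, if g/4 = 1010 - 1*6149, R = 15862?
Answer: -2699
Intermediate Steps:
g = -20556 (g = 4*(1010 - 1*6149) = 4*(1010 - 6149) = 4*(-5139) = -20556)
(g + 19*105) + R = (-20556 + 19*105) + 15862 = (-20556 + 1995) + 15862 = -18561 + 15862 = -2699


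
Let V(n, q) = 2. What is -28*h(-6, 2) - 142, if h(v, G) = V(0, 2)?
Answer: -198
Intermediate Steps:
h(v, G) = 2
-28*h(-6, 2) - 142 = -28*2 - 142 = -56 - 142 = -198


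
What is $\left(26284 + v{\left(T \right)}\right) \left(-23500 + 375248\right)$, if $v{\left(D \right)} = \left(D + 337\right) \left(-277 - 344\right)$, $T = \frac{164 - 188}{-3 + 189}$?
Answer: $- \frac{1994516332652}{31} \approx -6.4339 \cdot 10^{10}$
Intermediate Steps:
$T = - \frac{4}{31}$ ($T = - \frac{24}{186} = \left(-24\right) \frac{1}{186} = - \frac{4}{31} \approx -0.12903$)
$v{\left(D \right)} = -209277 - 621 D$ ($v{\left(D \right)} = \left(337 + D\right) \left(-621\right) = -209277 - 621 D$)
$\left(26284 + v{\left(T \right)}\right) \left(-23500 + 375248\right) = \left(26284 - \frac{6485103}{31}\right) \left(-23500 + 375248\right) = \left(26284 + \left(-209277 + \frac{2484}{31}\right)\right) 351748 = \left(26284 - \frac{6485103}{31}\right) 351748 = \left(- \frac{5670299}{31}\right) 351748 = - \frac{1994516332652}{31}$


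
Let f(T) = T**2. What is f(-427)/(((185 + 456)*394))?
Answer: 182329/252554 ≈ 0.72194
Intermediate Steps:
f(-427)/(((185 + 456)*394)) = (-427)**2/(((185 + 456)*394)) = 182329/((641*394)) = 182329/252554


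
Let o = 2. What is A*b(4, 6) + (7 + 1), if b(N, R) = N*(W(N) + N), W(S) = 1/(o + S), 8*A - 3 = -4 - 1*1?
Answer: 23/6 ≈ 3.8333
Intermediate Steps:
A = -¼ (A = 3/8 + (-4 - 1*1)/8 = 3/8 + (-4 - 1)/8 = 3/8 + (⅛)*(-5) = 3/8 - 5/8 = -¼ ≈ -0.25000)
W(S) = 1/(2 + S)
b(N, R) = N*(N + 1/(2 + N)) (b(N, R) = N*(1/(2 + N) + N) = N*(N + 1/(2 + N)))
A*b(4, 6) + (7 + 1) = -(1 + 4*(2 + 4))/(2 + 4) + (7 + 1) = -(1 + 4*6)/6 + 8 = -(1 + 24)/6 + 8 = -25/6 + 8 = 23/6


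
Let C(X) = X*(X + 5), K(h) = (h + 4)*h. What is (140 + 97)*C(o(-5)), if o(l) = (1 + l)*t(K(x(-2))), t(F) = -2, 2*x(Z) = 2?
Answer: 24648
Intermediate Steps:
x(Z) = 1 (x(Z) = (½)*2 = 1)
K(h) = h*(4 + h) (K(h) = (4 + h)*h = h*(4 + h))
o(l) = -2 - 2*l (o(l) = (1 + l)*(-2) = -2 - 2*l)
C(X) = X*(5 + X)
(140 + 97)*C(o(-5)) = (140 + 97)*((-2 - 2*(-5))*(5 + (-2 - 2*(-5)))) = 237*((-2 + 10)*(5 + (-2 + 10))) = 237*(8*(5 + 8)) = 237*(8*13) = 237*104 = 24648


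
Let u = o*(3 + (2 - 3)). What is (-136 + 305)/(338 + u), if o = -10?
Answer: 169/318 ≈ 0.53145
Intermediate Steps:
u = -20 (u = -10*(3 + (2 - 3)) = -10*(3 - 1) = -10*2 = -20)
(-136 + 305)/(338 + u) = (-136 + 305)/(338 - 20) = 169/318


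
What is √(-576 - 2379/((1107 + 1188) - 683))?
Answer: I*√2219817/62 ≈ 24.031*I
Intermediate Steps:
√(-576 - 2379/((1107 + 1188) - 683)) = √(-576 - 2379/(2295 - 683)) = √(-576 - 2379/1612) = √(-576 - 2379*1/1612) = √(-576 - 183/124) = √(-71607/124) = I*√2219817/62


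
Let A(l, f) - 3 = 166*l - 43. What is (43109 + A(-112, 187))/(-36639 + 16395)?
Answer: -8159/6748 ≈ -1.2091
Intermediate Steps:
A(l, f) = -40 + 166*l (A(l, f) = 3 + (166*l - 43) = 3 + (-43 + 166*l) = -40 + 166*l)
(43109 + A(-112, 187))/(-36639 + 16395) = (43109 + (-40 + 166*(-112)))/(-36639 + 16395) = (43109 + (-40 - 18592))/(-20244) = (43109 - 18632)*(-1/20244) = 24477*(-1/20244) = -8159/6748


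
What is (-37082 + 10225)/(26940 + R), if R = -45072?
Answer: 26857/18132 ≈ 1.4812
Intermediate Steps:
(-37082 + 10225)/(26940 + R) = (-37082 + 10225)/(26940 - 45072) = -26857/(-18132) = -26857*(-1/18132) = 26857/18132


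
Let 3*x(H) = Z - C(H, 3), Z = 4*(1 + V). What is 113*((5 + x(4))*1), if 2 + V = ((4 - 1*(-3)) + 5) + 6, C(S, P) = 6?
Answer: 8701/3 ≈ 2900.3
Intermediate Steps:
V = 16 (V = -2 + (((4 - 1*(-3)) + 5) + 6) = -2 + (((4 + 3) + 5) + 6) = -2 + ((7 + 5) + 6) = -2 + (12 + 6) = -2 + 18 = 16)
Z = 68 (Z = 4*(1 + 16) = 4*17 = 68)
x(H) = 62/3 (x(H) = (68 - 1*6)/3 = (68 - 6)/3 = (1/3)*62 = 62/3)
113*((5 + x(4))*1) = 113*((5 + 62/3)*1) = 113*((77/3)*1) = 113*(77/3) = 8701/3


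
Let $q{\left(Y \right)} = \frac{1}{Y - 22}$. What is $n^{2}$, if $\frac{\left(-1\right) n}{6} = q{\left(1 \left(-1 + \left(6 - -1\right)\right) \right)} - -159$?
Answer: $\frac{58201641}{64} \approx 9.094 \cdot 10^{5}$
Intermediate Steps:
$q{\left(Y \right)} = \frac{1}{-22 + Y}$
$n = - \frac{7629}{8}$ ($n = - 6 \left(\frac{1}{-22 + 1 \left(-1 + \left(6 - -1\right)\right)} - -159\right) = - 6 \left(\frac{1}{-22 + 1 \left(-1 + \left(6 + 1\right)\right)} + 159\right) = - 6 \left(\frac{1}{-22 + 1 \left(-1 + 7\right)} + 159\right) = - 6 \left(\frac{1}{-22 + 1 \cdot 6} + 159\right) = - 6 \left(\frac{1}{-22 + 6} + 159\right) = - 6 \left(\frac{1}{-16} + 159\right) = - 6 \left(- \frac{1}{16} + 159\right) = \left(-6\right) \frac{2543}{16} = - \frac{7629}{8} \approx -953.63$)
$n^{2} = \left(- \frac{7629}{8}\right)^{2} = \frac{58201641}{64}$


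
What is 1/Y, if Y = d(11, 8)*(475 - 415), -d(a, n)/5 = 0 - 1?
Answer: 1/300 ≈ 0.0033333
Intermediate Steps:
d(a, n) = 5 (d(a, n) = -5*(0 - 1) = -5*(-1) = 5)
Y = 300 (Y = 5*(475 - 415) = 5*60 = 300)
1/Y = 1/300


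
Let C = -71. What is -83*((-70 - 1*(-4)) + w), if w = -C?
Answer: -415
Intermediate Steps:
w = 71 (w = -1*(-71) = 71)
-83*((-70 - 1*(-4)) + w) = -83*((-70 - 1*(-4)) + 71) = -83*((-70 + 4) + 71) = -83*(-66 + 71) = -83*5 = -415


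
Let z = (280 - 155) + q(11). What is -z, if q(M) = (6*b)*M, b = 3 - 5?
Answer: 7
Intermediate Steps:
b = -2
q(M) = -12*M (q(M) = (6*(-2))*M = -12*M)
z = -7 (z = (280 - 155) - 12*11 = 125 - 132 = -7)
-z = -1*(-7) = 7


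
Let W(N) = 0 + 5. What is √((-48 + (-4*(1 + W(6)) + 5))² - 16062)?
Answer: I*√11573 ≈ 107.58*I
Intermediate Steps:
W(N) = 5
√((-48 + (-4*(1 + W(6)) + 5))² - 16062) = √((-48 + (-4*(1 + 5) + 5))² - 16062) = √((-48 + (-4*6 + 5))² - 16062) = √((-48 + (-24 + 5))² - 16062) = √((-48 - 19)² - 16062) = √((-67)² - 16062) = √(4489 - 16062) = √(-11573) = I*√11573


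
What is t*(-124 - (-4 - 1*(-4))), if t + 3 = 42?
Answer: -4836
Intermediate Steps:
t = 39 (t = -3 + 42 = 39)
t*(-124 - (-4 - 1*(-4))) = 39*(-124 - (-4 - 1*(-4))) = 39*(-124 - (-4 + 4)) = 39*(-124 - 1*0) = 39*(-124 + 0) = 39*(-124) = -4836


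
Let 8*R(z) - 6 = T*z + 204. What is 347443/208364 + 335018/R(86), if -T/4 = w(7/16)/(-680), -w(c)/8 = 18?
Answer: 23735960032927/1214553756 ≈ 19543.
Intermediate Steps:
w(c) = -144 (w(c) = -8*18 = -144)
T = -72/85 (T = -(-576)/(-680) = -(-576)*(-1)/680 = -4*18/85 = -72/85 ≈ -0.84706)
R(z) = 105/4 - 9*z/85 (R(z) = ¾ + (-72*z/85 + 204)/8 = ¾ + (204 - 72*z/85)/8 = ¾ + (51/2 - 9*z/85) = 105/4 - 9*z/85)
347443/208364 + 335018/R(86) = 347443/208364 + 335018/(105/4 - 9/85*86) = 347443*(1/208364) + 335018/(105/4 - 774/85) = 347443/208364 + 335018/(5829/340) = 347443/208364 + 335018*(340/5829) = 347443/208364 + 113906120/5829 = 23735960032927/1214553756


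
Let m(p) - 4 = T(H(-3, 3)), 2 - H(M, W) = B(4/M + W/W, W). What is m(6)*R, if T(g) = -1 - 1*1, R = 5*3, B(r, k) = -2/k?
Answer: 30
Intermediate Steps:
H(M, W) = 2 + 2/W (H(M, W) = 2 - (-2)/W = 2 + 2/W)
R = 15
T(g) = -2 (T(g) = -1 - 1 = -2)
m(p) = 2 (m(p) = 4 - 2 = 2)
m(6)*R = 2*15 = 30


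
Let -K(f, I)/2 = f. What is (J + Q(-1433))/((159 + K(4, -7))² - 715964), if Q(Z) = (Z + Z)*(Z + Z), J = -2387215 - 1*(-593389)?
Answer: -6420130/693163 ≈ -9.2621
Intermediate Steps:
J = -1793826 (J = -2387215 + 593389 = -1793826)
K(f, I) = -2*f
Q(Z) = 4*Z² (Q(Z) = (2*Z)*(2*Z) = 4*Z²)
(J + Q(-1433))/((159 + K(4, -7))² - 715964) = (-1793826 + 4*(-1433)²)/((159 - 2*4)² - 715964) = (-1793826 + 4*2053489)/((159 - 8)² - 715964) = (-1793826 + 8213956)/(151² - 715964) = 6420130/(22801 - 715964) = 6420130/(-693163) = 6420130*(-1/693163) = -6420130/693163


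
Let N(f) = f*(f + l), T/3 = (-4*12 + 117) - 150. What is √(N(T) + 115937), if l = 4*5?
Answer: 11*√1406 ≈ 412.46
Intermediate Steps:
T = -243 (T = 3*((-4*12 + 117) - 150) = 3*((-48 + 117) - 150) = 3*(69 - 150) = 3*(-81) = -243)
l = 20
N(f) = f*(20 + f) (N(f) = f*(f + 20) = f*(20 + f))
√(N(T) + 115937) = √(-243*(20 - 243) + 115937) = √(-243*(-223) + 115937) = √(54189 + 115937) = √170126 = 11*√1406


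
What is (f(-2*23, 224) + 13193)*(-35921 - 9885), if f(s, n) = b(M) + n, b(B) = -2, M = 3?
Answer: -614487490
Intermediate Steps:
f(s, n) = -2 + n
(f(-2*23, 224) + 13193)*(-35921 - 9885) = ((-2 + 224) + 13193)*(-35921 - 9885) = (222 + 13193)*(-45806) = 13415*(-45806) = -614487490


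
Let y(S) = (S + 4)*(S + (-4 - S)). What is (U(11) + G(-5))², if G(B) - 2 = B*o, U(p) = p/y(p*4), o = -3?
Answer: 10582009/36864 ≈ 287.06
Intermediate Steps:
y(S) = -16 - 4*S (y(S) = (4 + S)*(-4) = -16 - 4*S)
U(p) = p/(-16 - 16*p) (U(p) = p/(-16 - 4*p*4) = p/(-16 - 16*p))
G(B) = 2 - 3*B (G(B) = 2 + B*(-3) = 2 - 3*B)
(U(11) + G(-5))² = (-1*11/(16 + 16*11) + (2 - 3*(-5)))² = (-1*11/(16 + 176) + (2 + 15))² = (-1*11/192 + 17)² = (-1*11*1/192 + 17)² = (-11/192 + 17)² = (3253/192)² = 10582009/36864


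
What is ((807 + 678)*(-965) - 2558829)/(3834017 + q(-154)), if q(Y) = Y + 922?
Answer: -3991854/3834785 ≈ -1.0410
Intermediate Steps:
q(Y) = 922 + Y
((807 + 678)*(-965) - 2558829)/(3834017 + q(-154)) = ((807 + 678)*(-965) - 2558829)/(3834017 + (922 - 154)) = (1485*(-965) - 2558829)/(3834017 + 768) = (-1433025 - 2558829)/3834785 = -3991854*1/3834785 = -3991854/3834785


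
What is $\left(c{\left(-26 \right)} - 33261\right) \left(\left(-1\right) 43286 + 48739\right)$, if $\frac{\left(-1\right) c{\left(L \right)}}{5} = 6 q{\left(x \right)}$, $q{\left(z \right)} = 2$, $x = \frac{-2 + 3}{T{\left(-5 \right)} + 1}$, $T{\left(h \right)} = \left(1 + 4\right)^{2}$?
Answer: $-181699413$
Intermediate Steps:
$T{\left(h \right)} = 25$ ($T{\left(h \right)} = 5^{2} = 25$)
$x = \frac{1}{26}$ ($x = \frac{-2 + 3}{25 + 1} = 1 \cdot \frac{1}{26} = \frac{1}{26} \approx 0.038462$)
$c{\left(L \right)} = -60$ ($c{\left(L \right)} = - 5 \cdot 6 \cdot 2 = \left(-5\right) 12 = -60$)
$\left(c{\left(-26 \right)} - 33261\right) \left(\left(-1\right) 43286 + 48739\right) = \left(-60 - 33261\right) \left(\left(-1\right) 43286 + 48739\right) = - 33321 \left(-43286 + 48739\right) = \left(-33321\right) 5453 = -181699413$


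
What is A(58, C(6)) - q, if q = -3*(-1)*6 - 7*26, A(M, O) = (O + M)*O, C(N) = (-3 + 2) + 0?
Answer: 107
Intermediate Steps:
C(N) = -1 (C(N) = -1 + 0 = -1)
A(M, O) = O*(M + O) (A(M, O) = (M + O)*O = O*(M + O))
q = -164 (q = 3*6 - 182 = 18 - 182 = -164)
A(58, C(6)) - q = -(58 - 1) - 1*(-164) = -1*57 + 164 = -57 + 164 = 107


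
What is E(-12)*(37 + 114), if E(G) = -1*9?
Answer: -1359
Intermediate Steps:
E(G) = -9
E(-12)*(37 + 114) = -9*(37 + 114) = -9*151 = -1359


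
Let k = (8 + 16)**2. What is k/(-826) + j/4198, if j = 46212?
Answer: 8938266/866887 ≈ 10.311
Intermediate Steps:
k = 576 (k = 24**2 = 576)
k/(-826) + j/4198 = 576/(-826) + 46212/4198 = 576*(-1/826) + 46212*(1/4198) = -288/413 + 23106/2099 = 8938266/866887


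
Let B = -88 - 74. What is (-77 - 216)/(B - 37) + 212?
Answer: 42481/199 ≈ 213.47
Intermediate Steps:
B = -162
(-77 - 216)/(B - 37) + 212 = (-77 - 216)/(-162 - 37) + 212 = -293/(-199) + 212 = -293*(-1/199) + 212 = 293/199 + 212 = 42481/199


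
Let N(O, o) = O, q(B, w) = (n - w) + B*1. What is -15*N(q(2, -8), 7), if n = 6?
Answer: -240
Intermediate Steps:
q(B, w) = 6 + B - w (q(B, w) = (6 - w) + B*1 = (6 - w) + B = 6 + B - w)
-15*N(q(2, -8), 7) = -15*(6 + 2 - 1*(-8)) = -15*(6 + 2 + 8) = -15*16 = -240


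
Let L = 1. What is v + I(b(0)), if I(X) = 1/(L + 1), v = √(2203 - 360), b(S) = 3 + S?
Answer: ½ + √1843 ≈ 43.430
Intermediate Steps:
v = √1843 ≈ 42.930
I(X) = ½ (I(X) = 1/(1 + 1) = 1/2 = ½)
v + I(b(0)) = √1843 + ½ = ½ + √1843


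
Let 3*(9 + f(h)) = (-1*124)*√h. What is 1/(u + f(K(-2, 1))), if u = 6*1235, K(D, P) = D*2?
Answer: 66609/493034713 + 744*I/493034713 ≈ 0.0001351 + 1.509e-6*I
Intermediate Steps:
K(D, P) = 2*D
f(h) = -9 - 124*√h/3 (f(h) = -9 + ((-1*124)*√h)/3 = -9 + (-124*√h)/3 = -9 - 124*√h/3)
u = 7410
1/(u + f(K(-2, 1))) = 1/(7410 + (-9 - 124*2*I/3)) = 1/(7410 + (-9 - 248*I/3)) = 1/(7401 - 248*I/3) = 9*(7401 + 248*I/3)/493034713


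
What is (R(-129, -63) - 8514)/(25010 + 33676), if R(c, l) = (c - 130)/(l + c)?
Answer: -1634429/11267712 ≈ -0.14505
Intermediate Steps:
R(c, l) = (-130 + c)/(c + l)
(R(-129, -63) - 8514)/(25010 + 33676) = ((-130 - 129)/(-129 - 63) - 8514)/(25010 + 33676) = (-259/(-192) - 8514)/58686 = (-1/192*(-259) - 8514)*(1/58686) = (259/192 - 8514)*(1/58686) = -1634429/192*1/58686 = -1634429/11267712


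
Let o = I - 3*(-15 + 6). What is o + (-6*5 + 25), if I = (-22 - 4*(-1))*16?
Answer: -266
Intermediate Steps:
I = -288 (I = (-22 + 4)*16 = -18*16 = -288)
o = -261 (o = -288 - 3*(-15 + 6) = -288 - 3*(-9) = -288 - 1*(-27) = -288 + 27 = -261)
o + (-6*5 + 25) = -261 + (-6*5 + 25) = -261 + (-30 + 25) = -261 - 5 = -266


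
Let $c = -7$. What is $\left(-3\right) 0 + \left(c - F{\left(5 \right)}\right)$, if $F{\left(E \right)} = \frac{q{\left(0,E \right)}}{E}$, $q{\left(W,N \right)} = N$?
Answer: $-8$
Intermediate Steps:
$F{\left(E \right)} = 1$ ($F{\left(E \right)} = \frac{E}{E} = 1$)
$\left(-3\right) 0 + \left(c - F{\left(5 \right)}\right) = \left(-3\right) 0 - 8 = 0 - 8 = -8$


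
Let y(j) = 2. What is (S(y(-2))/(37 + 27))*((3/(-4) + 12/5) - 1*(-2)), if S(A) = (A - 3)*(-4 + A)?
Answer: 73/640 ≈ 0.11406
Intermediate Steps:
S(A) = (-4 + A)*(-3 + A) (S(A) = (-3 + A)*(-4 + A) = (-4 + A)*(-3 + A))
(S(y(-2))/(37 + 27))*((3/(-4) + 12/5) - 1*(-2)) = ((12 + 2² - 7*2)/(37 + 27))*((3/(-4) + 12/5) - 1*(-2)) = ((12 + 4 - 14)/64)*((3*(-¼) + 12*(⅕)) + 2) = (2*(1/64))*((-¾ + 12/5) + 2) = (33/20 + 2)/32 = (1/32)*(73/20) = 73/640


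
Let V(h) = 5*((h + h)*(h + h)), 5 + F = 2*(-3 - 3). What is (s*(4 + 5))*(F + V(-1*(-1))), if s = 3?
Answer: 81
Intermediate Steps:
F = -17 (F = -5 + 2*(-3 - 3) = -5 + 2*(-6) = -5 - 12 = -17)
V(h) = 20*h**2 (V(h) = 5*((2*h)*(2*h)) = 5*(4*h**2) = 20*h**2)
(s*(4 + 5))*(F + V(-1*(-1))) = (3*(4 + 5))*(-17 + 20*(-1*(-1))**2) = (3*9)*(-17 + 20*1**2) = 27*(-17 + 20*1) = 27*(-17 + 20) = 27*3 = 81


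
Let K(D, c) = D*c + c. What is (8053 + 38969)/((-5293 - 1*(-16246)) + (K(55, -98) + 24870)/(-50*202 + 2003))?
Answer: 380737134/88667059 ≈ 4.2940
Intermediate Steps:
K(D, c) = c + D*c
(8053 + 38969)/((-5293 - 1*(-16246)) + (K(55, -98) + 24870)/(-50*202 + 2003)) = (8053 + 38969)/((-5293 - 1*(-16246)) + (-98*(1 + 55) + 24870)/(-50*202 + 2003)) = 47022/((-5293 + 16246) + (-98*56 + 24870)/(-10100 + 2003)) = 47022/(10953 + (-5488 + 24870)/(-8097)) = 47022/(10953 + 19382*(-1/8097)) = 47022/(10953 - 19382/8097) = 47022/(88667059/8097) = 47022*(8097/88667059) = 380737134/88667059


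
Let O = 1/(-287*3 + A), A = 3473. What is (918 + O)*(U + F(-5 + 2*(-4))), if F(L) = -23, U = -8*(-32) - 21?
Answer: 127084301/653 ≈ 1.9462e+5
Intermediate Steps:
U = 235 (U = 256 - 21 = 235)
O = 1/2612 (O = 1/(-287*3 + 3473) = 1/(-861 + 3473) = 1/2612 ≈ 0.00038285)
(918 + O)*(U + F(-5 + 2*(-4))) = (918 + 1/2612)*(235 - 23) = (2397817/2612)*212 = 127084301/653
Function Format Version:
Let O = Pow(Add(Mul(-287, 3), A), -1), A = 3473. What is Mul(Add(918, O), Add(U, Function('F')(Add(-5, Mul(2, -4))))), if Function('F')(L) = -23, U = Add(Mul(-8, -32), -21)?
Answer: Rational(127084301, 653) ≈ 1.9462e+5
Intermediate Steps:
U = 235 (U = Add(256, -21) = 235)
O = Rational(1, 2612) (O = Pow(Add(Mul(-287, 3), 3473), -1) = Pow(Add(-861, 3473), -1) = Pow(2612, -1) = Rational(1, 2612) ≈ 0.00038285)
Mul(Add(918, O), Add(U, Function('F')(Add(-5, Mul(2, -4))))) = Mul(Add(918, Rational(1, 2612)), Add(235, -23)) = Mul(Rational(2397817, 2612), 212) = Rational(127084301, 653)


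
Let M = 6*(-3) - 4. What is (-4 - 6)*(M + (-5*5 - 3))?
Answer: 500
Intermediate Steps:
M = -22 (M = -18 - 4 = -22)
(-4 - 6)*(M + (-5*5 - 3)) = (-4 - 6)*(-22 + (-5*5 - 3)) = -10*(-22 + (-25 - 3)) = -10*(-22 - 28) = -10*(-50) = 500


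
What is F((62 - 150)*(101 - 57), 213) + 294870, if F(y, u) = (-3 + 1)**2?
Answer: 294874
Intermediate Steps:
F(y, u) = 4 (F(y, u) = (-2)**2 = 4)
F((62 - 150)*(101 - 57), 213) + 294870 = 4 + 294870 = 294874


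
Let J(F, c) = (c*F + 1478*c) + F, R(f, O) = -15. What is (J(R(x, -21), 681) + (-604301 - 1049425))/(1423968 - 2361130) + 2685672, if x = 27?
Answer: 1258455200151/468581 ≈ 2.6857e+6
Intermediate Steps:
J(F, c) = F + 1478*c + F*c (J(F, c) = (F*c + 1478*c) + F = (1478*c + F*c) + F = F + 1478*c + F*c)
(J(R(x, -21), 681) + (-604301 - 1049425))/(1423968 - 2361130) + 2685672 = ((-15 + 1478*681 - 15*681) + (-604301 - 1049425))/(1423968 - 2361130) + 2685672 = ((-15 + 1006518 - 10215) - 1653726)/(-937162) + 2685672 = (996288 - 1653726)*(-1/937162) + 2685672 = -657438*(-1/937162) + 2685672 = 328719/468581 + 2685672 = 1258455200151/468581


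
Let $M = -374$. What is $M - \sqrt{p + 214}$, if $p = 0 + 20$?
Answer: $-374 - 3 \sqrt{26} \approx -389.3$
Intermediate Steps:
$p = 20$
$M - \sqrt{p + 214} = -374 - \sqrt{20 + 214} = -374 - \sqrt{234} = -374 - 3 \sqrt{26}$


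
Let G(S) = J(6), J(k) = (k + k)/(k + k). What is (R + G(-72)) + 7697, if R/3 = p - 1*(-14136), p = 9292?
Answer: 77982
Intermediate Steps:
J(k) = 1 (J(k) = (2*k)/((2*k)) = (2*k)*(1/(2*k)) = 1)
G(S) = 1
R = 70284 (R = 3*(9292 - 1*(-14136)) = 3*(9292 + 14136) = 3*23428 = 70284)
(R + G(-72)) + 7697 = (70284 + 1) + 7697 = 70285 + 7697 = 77982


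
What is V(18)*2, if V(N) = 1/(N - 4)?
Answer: ⅐ ≈ 0.14286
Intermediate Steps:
V(N) = 1/(-4 + N)
V(18)*2 = 2/(-4 + 18) = 2/14 = (1/14)*2 = ⅐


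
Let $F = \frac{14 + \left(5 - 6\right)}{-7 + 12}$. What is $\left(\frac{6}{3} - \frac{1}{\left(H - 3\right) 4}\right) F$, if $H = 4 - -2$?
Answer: $\frac{299}{60} \approx 4.9833$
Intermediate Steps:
$H = 6$ ($H = 4 + 2 = 6$)
$F = \frac{13}{5}$ ($F = \frac{14 + \left(5 - 6\right)}{5} = \left(14 - 1\right) \frac{1}{5} = 13 \cdot \frac{1}{5} = \frac{13}{5} \approx 2.6$)
$\left(\frac{6}{3} - \frac{1}{\left(H - 3\right) 4}\right) F = \left(\frac{6}{3} - \frac{1}{\left(6 - 3\right) 4}\right) \frac{13}{5} = \left(6 \cdot \frac{1}{3} - \frac{1}{3 \cdot 4}\right) \frac{13}{5} = \left(2 - \frac{1}{12}\right) \frac{13}{5} = \frac{23}{12} \cdot \frac{13}{5} = \frac{299}{60}$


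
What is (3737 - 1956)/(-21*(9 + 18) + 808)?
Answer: 1781/241 ≈ 7.3900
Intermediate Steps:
(3737 - 1956)/(-21*(9 + 18) + 808) = 1781/(-21*27 + 808) = 1781/(-567 + 808) = 1781/241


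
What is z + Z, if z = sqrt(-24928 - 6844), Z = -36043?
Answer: -36043 + 26*I*sqrt(47) ≈ -36043.0 + 178.25*I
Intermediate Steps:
z = 26*I*sqrt(47) (z = sqrt(-31772) = 26*I*sqrt(47) ≈ 178.25*I)
z + Z = 26*I*sqrt(47) - 36043 = -36043 + 26*I*sqrt(47)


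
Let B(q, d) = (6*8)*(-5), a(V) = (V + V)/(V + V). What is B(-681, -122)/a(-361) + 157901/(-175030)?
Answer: -42165101/175030 ≈ -240.90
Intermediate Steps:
a(V) = 1 (a(V) = (2*V)/((2*V)) = (2*V)*(1/(2*V)) = 1)
B(q, d) = -240 (B(q, d) = 48*(-5) = -240)
B(-681, -122)/a(-361) + 157901/(-175030) = -240/1 + 157901/(-175030) = -240*1 + 157901*(-1/175030) = -240 - 157901/175030 = -42165101/175030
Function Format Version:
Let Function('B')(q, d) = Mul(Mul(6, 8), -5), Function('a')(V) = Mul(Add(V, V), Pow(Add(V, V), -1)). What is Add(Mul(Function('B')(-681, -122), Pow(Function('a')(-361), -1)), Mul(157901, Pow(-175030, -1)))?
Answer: Rational(-42165101, 175030) ≈ -240.90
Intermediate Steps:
Function('a')(V) = 1 (Function('a')(V) = Mul(Mul(2, V), Pow(Mul(2, V), -1)) = Mul(Mul(2, V), Mul(Rational(1, 2), Pow(V, -1))) = 1)
Function('B')(q, d) = -240 (Function('B')(q, d) = Mul(48, -5) = -240)
Add(Mul(Function('B')(-681, -122), Pow(Function('a')(-361), -1)), Mul(157901, Pow(-175030, -1))) = Add(Mul(-240, Pow(1, -1)), Mul(157901, Pow(-175030, -1))) = Add(Mul(-240, 1), Mul(157901, Rational(-1, 175030))) = Add(-240, Rational(-157901, 175030)) = Rational(-42165101, 175030)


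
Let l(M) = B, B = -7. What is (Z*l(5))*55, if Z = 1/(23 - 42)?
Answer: 385/19 ≈ 20.263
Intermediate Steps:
l(M) = -7
Z = -1/19 (Z = 1/(-19) = -1/19 ≈ -0.052632)
(Z*l(5))*55 = -1/19*(-7)*55 = (7/19)*55 = 385/19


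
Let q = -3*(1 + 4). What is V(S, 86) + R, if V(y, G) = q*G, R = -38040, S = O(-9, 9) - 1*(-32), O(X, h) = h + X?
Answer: -39330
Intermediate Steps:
O(X, h) = X + h
q = -15 (q = -3*5 = -15)
S = 32 (S = (-9 + 9) - 1*(-32) = 0 + 32 = 32)
V(y, G) = -15*G
V(S, 86) + R = -15*86 - 38040 = -1290 - 38040 = -39330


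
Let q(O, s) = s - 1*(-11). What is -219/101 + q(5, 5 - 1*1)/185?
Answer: -7800/3737 ≈ -2.0872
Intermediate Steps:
q(O, s) = 11 + s (q(O, s) = s + 11 = 11 + s)
-219/101 + q(5, 5 - 1*1)/185 = -219/101 + (11 + (5 - 1*1))/185 = -219*1/101 + (11 + (5 - 1))*(1/185) = -219/101 + (11 + 4)*(1/185) = -219/101 + 15*(1/185) = -219/101 + 3/37 = -7800/3737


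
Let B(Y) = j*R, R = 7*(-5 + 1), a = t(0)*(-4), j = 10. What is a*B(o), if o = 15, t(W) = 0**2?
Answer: 0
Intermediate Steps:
t(W) = 0
a = 0 (a = 0*(-4) = 0)
R = -28 (R = 7*(-4) = -28)
B(Y) = -280 (B(Y) = 10*(-28) = -280)
a*B(o) = 0*(-280) = 0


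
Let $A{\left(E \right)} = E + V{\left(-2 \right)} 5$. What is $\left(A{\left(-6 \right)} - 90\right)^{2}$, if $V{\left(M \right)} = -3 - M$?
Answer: $10201$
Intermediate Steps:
$A{\left(E \right)} = -5 + E$ ($A{\left(E \right)} = E + \left(-3 - -2\right) 5 = E + \left(-3 + 2\right) 5 = E - 5 = -5 + E$)
$\left(A{\left(-6 \right)} - 90\right)^{2} = \left(\left(-5 - 6\right) - 90\right)^{2} = \left(-11 - 90\right)^{2} = \left(-101\right)^{2} = 10201$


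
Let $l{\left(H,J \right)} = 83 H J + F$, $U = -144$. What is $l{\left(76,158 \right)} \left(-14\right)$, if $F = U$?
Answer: $-13951280$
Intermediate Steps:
$F = -144$
$l{\left(H,J \right)} = -144 + 83 H J$ ($l{\left(H,J \right)} = 83 H J - 144 = -144 + 83 H J$)
$l{\left(76,158 \right)} \left(-14\right) = \left(-144 + 83 \cdot 76 \cdot 158\right) \left(-14\right) = \left(-144 + 996664\right) \left(-14\right) = 996520 \left(-14\right) = -13951280$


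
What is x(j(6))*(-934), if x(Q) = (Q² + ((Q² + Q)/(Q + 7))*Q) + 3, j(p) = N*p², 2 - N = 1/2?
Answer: -316102026/61 ≈ -5.1820e+6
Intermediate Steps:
N = 3/2 (N = 2 - 1/2 = 2 - 1*½ = 2 - ½ = 3/2 ≈ 1.5000)
j(p) = 3*p²/2
x(Q) = 3 + Q² + Q*(Q + Q²)/(7 + Q) (x(Q) = (Q² + ((Q + Q²)/(7 + Q))*Q) + 3 = (Q² + Q*(Q + Q²)/(7 + Q)) + 3 = 3 + Q² + Q*(Q + Q²)/(7 + Q))
x(j(6))*(-934) = ((21 + 2*((3/2)*6²)³ + 3*((3/2)*6²) + 8*((3/2)*6²)²)/(7 + (3/2)*6²))*(-934) = ((21 + 2*((3/2)*36)³ + 3*((3/2)*36) + 8*((3/2)*36)²)/(7 + (3/2)*36))*(-934) = ((21 + 2*54³ + 3*54 + 8*54²)/(7 + 54))*(-934) = ((21 + 2*157464 + 162 + 8*2916)/61)*(-934) = ((21 + 314928 + 162 + 23328)/61)*(-934) = ((1/61)*338439)*(-934) = (338439/61)*(-934) = -316102026/61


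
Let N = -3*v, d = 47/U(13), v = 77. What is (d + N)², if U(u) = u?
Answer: 8737936/169 ≈ 51704.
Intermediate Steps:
d = 47/13 ≈ 3.6154
N = -231 (N = -3*77 = -231)
(d + N)² = (47/13 - 231)² = (-2956/13)² = 8737936/169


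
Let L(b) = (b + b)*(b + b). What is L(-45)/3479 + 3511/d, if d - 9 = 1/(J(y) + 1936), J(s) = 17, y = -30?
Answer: 23997825657/61153862 ≈ 392.42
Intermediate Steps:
d = 17578/1953 (d = 9 + 1/(17 + 1936) = 9 + 1/1953 = 17578/1953 ≈ 9.0005)
L(b) = 4*b² (L(b) = (2*b)*(2*b) = 4*b²)
L(-45)/3479 + 3511/d = (4*(-45)²)/3479 + 3511/(17578/1953) = (4*2025)*(1/3479) + 3511*(1953/17578) = 8100*(1/3479) + 6856983/17578 = 8100/3479 + 6856983/17578 = 23997825657/61153862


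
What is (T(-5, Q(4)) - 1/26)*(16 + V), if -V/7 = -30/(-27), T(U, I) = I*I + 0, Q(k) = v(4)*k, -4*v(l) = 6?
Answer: 34595/117 ≈ 295.68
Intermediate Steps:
v(l) = -3/2 (v(l) = -¼*6 = -3/2)
Q(k) = -3*k/2
T(U, I) = I² (T(U, I) = I² + 0 = I²)
V = -70/9 (V = -(-210)/(-27) = -(-210)*(-1)/27 = -7*10/9 = -70/9 ≈ -7.7778)
(T(-5, Q(4)) - 1/26)*(16 + V) = ((-3/2*4)² - 1/26)*(16 - 70/9) = ((-6)² - 1*1/26)*(74/9) = (36 - 1/26)*(74/9) = (935/26)*(74/9) = 34595/117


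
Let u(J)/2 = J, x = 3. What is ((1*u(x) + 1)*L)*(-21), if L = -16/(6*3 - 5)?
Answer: 2352/13 ≈ 180.92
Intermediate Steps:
u(J) = 2*J
L = -16/13 (L = -16/(18 - 5) = -16/13 ≈ -1.2308)
((1*u(x) + 1)*L)*(-21) = ((1*(2*3) + 1)*(-16/13))*(-21) = ((1*6 + 1)*(-16/13))*(-21) = ((6 + 1)*(-16/13))*(-21) = (7*(-16/13))*(-21) = -112/13*(-21) = 2352/13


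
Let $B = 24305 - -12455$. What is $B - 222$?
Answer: $36538$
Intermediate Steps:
$B = 36760$ ($B = 24305 + 12455 = 36760$)
$B - 222 = 36760 - 222 = 36538$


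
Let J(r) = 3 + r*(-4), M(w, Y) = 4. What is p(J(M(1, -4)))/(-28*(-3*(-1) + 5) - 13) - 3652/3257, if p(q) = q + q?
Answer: -780842/771909 ≈ -1.0116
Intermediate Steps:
J(r) = 3 - 4*r
p(q) = 2*q
p(J(M(1, -4)))/(-28*(-3*(-1) + 5) - 13) - 3652/3257 = (2*(3 - 4*4))/(-28*(-3*(-1) + 5) - 13) - 3652/3257 = (2*(3 - 16))/(-28*(3 + 5) - 13) - 3652*1/3257 = (2*(-13))/(-28*8 - 13) - 3652/3257 = -26/(-224 - 13) - 3652/3257 = -26/(-237) - 3652/3257 = -26*(-1/237) - 3652/3257 = 26/237 - 3652/3257 = -780842/771909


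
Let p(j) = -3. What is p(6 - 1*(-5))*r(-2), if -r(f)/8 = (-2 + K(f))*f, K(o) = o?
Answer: 192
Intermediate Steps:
r(f) = -8*f*(-2 + f) (r(f) = -8*(-2 + f)*f = -8*f*(-2 + f))
p(6 - 1*(-5))*r(-2) = -24*(-2)*(2 - 1*(-2)) = -24*(-2)*(2 + 2) = -24*(-2)*4 = -3*(-64) = 192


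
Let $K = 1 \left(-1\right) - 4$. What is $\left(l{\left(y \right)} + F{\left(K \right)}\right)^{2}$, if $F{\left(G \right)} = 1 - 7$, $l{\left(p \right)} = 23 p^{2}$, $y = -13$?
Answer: $15062161$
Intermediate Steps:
$K = -5$ ($K = -1 - 4 = -5$)
$F{\left(G \right)} = -6$ ($F{\left(G \right)} = 1 - 7 = -6$)
$\left(l{\left(y \right)} + F{\left(K \right)}\right)^{2} = \left(23 \left(-13\right)^{2} - 6\right)^{2} = \left(23 \cdot 169 - 6\right)^{2} = \left(3887 - 6\right)^{2} = 3881^{2} = 15062161$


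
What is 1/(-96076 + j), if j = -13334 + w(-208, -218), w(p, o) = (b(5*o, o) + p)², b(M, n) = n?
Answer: 1/72066 ≈ 1.3876e-5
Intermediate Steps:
w(p, o) = (o + p)²
j = 168142 (j = -13334 + (-218 - 208)² = -13334 + (-426)² = -13334 + 181476 = 168142)
1/(-96076 + j) = 1/(-96076 + 168142) = 1/72066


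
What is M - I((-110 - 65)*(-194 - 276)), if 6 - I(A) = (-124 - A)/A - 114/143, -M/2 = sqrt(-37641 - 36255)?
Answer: -45863241/5880875 - 4*I*sqrt(18474) ≈ -7.7987 - 543.68*I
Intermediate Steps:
M = -4*I*sqrt(18474) (M = -2*sqrt(-37641 - 36255) = -4*I*sqrt(18474) ≈ -543.68*I)
I(A) = 972/143 - (-124 - A)/A (I(A) = 6 - ((-124 - A)/A - 114/143) = 6 - (-114/143 + (-124 - A)/A) = 6 + (114/143 - (-124 - A)/A) = 972/143 - (-124 - A)/A)
M - I((-110 - 65)*(-194 - 276)) = -4*I*sqrt(18474) - (1115/143 + 124/(((-110 - 65)*(-194 - 276)))) = -4*I*sqrt(18474) - (1115/143 + 124/((-175*(-470)))) = -4*I*sqrt(18474) - (1115/143 + 124/82250) = -4*I*sqrt(18474) - (1115/143 + 124*(1/82250)) = -4*I*sqrt(18474) - (1115/143 + 62/41125) = -4*I*sqrt(18474) - 1*45863241/5880875 = -4*I*sqrt(18474) - 45863241/5880875 = -45863241/5880875 - 4*I*sqrt(18474)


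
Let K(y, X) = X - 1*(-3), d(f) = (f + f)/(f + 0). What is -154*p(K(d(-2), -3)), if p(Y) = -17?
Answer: 2618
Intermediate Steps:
d(f) = 2 (d(f) = (2*f)/f = 2)
K(y, X) = 3 + X (K(y, X) = X + 3 = 3 + X)
-154*p(K(d(-2), -3)) = -154*(-17) = 2618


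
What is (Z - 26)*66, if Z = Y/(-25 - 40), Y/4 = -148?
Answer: -72468/65 ≈ -1114.9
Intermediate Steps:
Y = -592 (Y = 4*(-148) = -592)
Z = 592/65 (Z = -592/(-25 - 40) = -592/(-65) = -592*(-1/65) = 592/65 ≈ 9.1077)
(Z - 26)*66 = (592/65 - 26)*66 = -1098/65*66 = -72468/65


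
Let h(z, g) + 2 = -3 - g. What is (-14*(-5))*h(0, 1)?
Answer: -420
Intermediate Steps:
h(z, g) = -5 - g (h(z, g) = -2 + (-3 - g) = -5 - g)
(-14*(-5))*h(0, 1) = (-14*(-5))*(-5 - 1*1) = 70*(-5 - 1) = 70*(-6) = -420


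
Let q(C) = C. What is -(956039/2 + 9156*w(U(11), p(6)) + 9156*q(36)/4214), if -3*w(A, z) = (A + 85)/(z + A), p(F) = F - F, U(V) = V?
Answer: -2989581913/6622 ≈ -4.5146e+5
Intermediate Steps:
p(F) = 0
w(A, z) = -(85 + A)/(3*(A + z)) (w(A, z) = -(A + 85)/(3*(z + A)) = -(85 + A)/(3*(A + z)))
-(956039/2 + 9156*w(U(11), p(6)) + 9156*q(36)/4214) = -(287814827/602 + 3052*(-85 - 1*11)/(11 + 0)) = -9156/(1/((36*(1/4214) + 5012*(1/96)) + (1/3)*(-85 - 11)/11)) = -9156/(1/((18/2107 + 1253/24) + (1/3)*(1/11)*(-96))) = -9156/(1/(2640503/50568 - 32/11)) = -9156/(1/(27427357/556248)) = -9156/556248/27427357 = -9156*27427357/556248 = -2989581913/6622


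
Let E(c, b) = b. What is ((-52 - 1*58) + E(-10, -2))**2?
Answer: 12544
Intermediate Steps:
((-52 - 1*58) + E(-10, -2))**2 = ((-52 - 1*58) - 2)**2 = ((-52 - 58) - 2)**2 = (-110 - 2)**2 = (-112)**2 = 12544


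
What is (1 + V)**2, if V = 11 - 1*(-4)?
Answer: 256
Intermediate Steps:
V = 15 (V = 11 + 4 = 15)
(1 + V)**2 = (1 + 15)**2 = 16**2 = 256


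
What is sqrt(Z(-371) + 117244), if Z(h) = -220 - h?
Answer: sqrt(117395) ≈ 342.63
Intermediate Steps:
sqrt(Z(-371) + 117244) = sqrt((-220 - 1*(-371)) + 117244) = sqrt((-220 + 371) + 117244) = sqrt(151 + 117244) = sqrt(117395)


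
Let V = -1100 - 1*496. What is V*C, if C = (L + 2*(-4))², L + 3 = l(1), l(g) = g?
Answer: -159600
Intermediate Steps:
L = -2 (L = -3 + 1 = -2)
V = -1596 (V = -1100 - 496 = -1596)
C = 100 (C = (-2 + 2*(-4))² = (-2 - 8)² = (-10)² = 100)
V*C = -1596*100 = -159600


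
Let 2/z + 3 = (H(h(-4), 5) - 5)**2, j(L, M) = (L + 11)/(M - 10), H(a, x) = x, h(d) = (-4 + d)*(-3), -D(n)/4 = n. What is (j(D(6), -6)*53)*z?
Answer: -689/24 ≈ -28.708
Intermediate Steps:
D(n) = -4*n
h(d) = 12 - 3*d
j(L, M) = (11 + L)/(-10 + M)
z = -2/3 (z = 2/(-3 + (5 - 5)**2) = 2/(-3 + 0**2) = 2/(-3 + 0) = 2/(-3) = 2*(-1/3) = -2/3 ≈ -0.66667)
(j(D(6), -6)*53)*z = (((11 - 4*6)/(-10 - 6))*53)*(-2/3) = (((11 - 24)/(-16))*53)*(-2/3) = (-1/16*(-13)*53)*(-2/3) = ((13/16)*53)*(-2/3) = (689/16)*(-2/3) = -689/24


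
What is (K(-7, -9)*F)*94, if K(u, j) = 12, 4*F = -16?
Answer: -4512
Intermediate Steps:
F = -4 (F = (¼)*(-16) = -4)
(K(-7, -9)*F)*94 = (12*(-4))*94 = -48*94 = -4512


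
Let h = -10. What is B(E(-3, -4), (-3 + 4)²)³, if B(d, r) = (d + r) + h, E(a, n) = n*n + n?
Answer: 27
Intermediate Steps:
E(a, n) = n + n² (E(a, n) = n² + n = n + n²)
B(d, r) = -10 + d + r (B(d, r) = (d + r) - 10 = -10 + d + r)
B(E(-3, -4), (-3 + 4)²)³ = (-10 - 4*(1 - 4) + (-3 + 4)²)³ = (-10 - 4*(-3) + 1²)³ = (-10 + 12 + 1)³ = 3³ = 27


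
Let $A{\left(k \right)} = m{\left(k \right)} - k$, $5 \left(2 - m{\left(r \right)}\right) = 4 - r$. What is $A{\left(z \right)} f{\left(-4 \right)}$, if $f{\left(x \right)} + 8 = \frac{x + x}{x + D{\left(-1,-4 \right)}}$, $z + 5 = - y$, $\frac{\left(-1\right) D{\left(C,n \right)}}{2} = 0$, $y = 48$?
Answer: $- \frac{1308}{5} \approx -261.6$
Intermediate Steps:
$D{\left(C,n \right)} = 0$ ($D{\left(C,n \right)} = \left(-2\right) 0 = 0$)
$z = -53$ ($z = -5 - 48 = -53$)
$m{\left(r \right)} = \frac{6}{5} + \frac{r}{5}$ ($m{\left(r \right)} = 2 - \frac{4 - r}{5} = 2 + \left(- \frac{4}{5} + \frac{r}{5}\right) = \frac{6}{5} + \frac{r}{5}$)
$f{\left(x \right)} = -6$ ($f{\left(x \right)} = -8 + \frac{x + x}{x + 0} = -8 + \frac{2 x}{x} = -8 + 2 = -6$)
$A{\left(k \right)} = \frac{6}{5} - \frac{4 k}{5}$ ($A{\left(k \right)} = \left(\frac{6}{5} + \frac{k}{5}\right) - k = \frac{6}{5} - \frac{4 k}{5}$)
$A{\left(z \right)} f{\left(-4 \right)} = \left(\frac{6}{5} - - \frac{212}{5}\right) \left(-6\right) = \left(\frac{6}{5} + \frac{212}{5}\right) \left(-6\right) = \frac{218}{5} \left(-6\right) = - \frac{1308}{5}$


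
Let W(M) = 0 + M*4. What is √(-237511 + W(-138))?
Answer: I*√238063 ≈ 487.92*I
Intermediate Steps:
W(M) = 4*M (W(M) = 0 + 4*M = 4*M)
√(-237511 + W(-138)) = √(-237511 + 4*(-138)) = √(-237511 - 552) = √(-238063) = I*√238063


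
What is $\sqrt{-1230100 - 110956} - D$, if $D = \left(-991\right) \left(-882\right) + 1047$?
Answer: $-875109 + 8 i \sqrt{20954} \approx -8.7511 \cdot 10^{5} + 1158.0 i$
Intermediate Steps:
$D = 875109$ ($D = 874062 + 1047 = 875109$)
$\sqrt{-1230100 - 110956} - D = \sqrt{-1230100 - 110956} - 875109 = \sqrt{-1341056} - 875109 = 8 i \sqrt{20954} - 875109 = -875109 + 8 i \sqrt{20954}$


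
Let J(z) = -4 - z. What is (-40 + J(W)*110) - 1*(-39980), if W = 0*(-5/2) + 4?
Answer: 39060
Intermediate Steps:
W = 4 (W = 0*(-5*½) + 4 = 0*(-5/2) + 4 = 0 + 4 = 4)
(-40 + J(W)*110) - 1*(-39980) = (-40 + (-4 - 1*4)*110) - 1*(-39980) = (-40 + (-4 - 4)*110) + 39980 = (-40 - 8*110) + 39980 = (-40 - 880) + 39980 = -920 + 39980 = 39060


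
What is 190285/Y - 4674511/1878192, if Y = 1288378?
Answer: -2832572684219/1209910626288 ≈ -2.3411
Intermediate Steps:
190285/Y - 4674511/1878192 = 190285/1288378 - 4674511/1878192 = -2832572684219/1209910626288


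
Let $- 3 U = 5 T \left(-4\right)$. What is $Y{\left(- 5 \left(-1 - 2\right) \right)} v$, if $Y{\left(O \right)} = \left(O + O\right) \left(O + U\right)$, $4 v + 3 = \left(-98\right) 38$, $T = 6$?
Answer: $- \frac{3074775}{2} \approx -1.5374 \cdot 10^{6}$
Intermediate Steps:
$v = - \frac{3727}{4}$ ($v = - \frac{3}{4} + \frac{\left(-98\right) 38}{4} = - \frac{3}{4} + \frac{1}{4} \left(-3724\right) = - \frac{3}{4} - 931 = - \frac{3727}{4} \approx -931.75$)
$U = 40$ ($U = - \frac{5 \cdot 6 \left(-4\right)}{3} = - \frac{30 \left(-4\right)}{3} = \left(- \frac{1}{3}\right) \left(-120\right) = 40$)
$Y{\left(O \right)} = 2 O \left(40 + O\right)$ ($Y{\left(O \right)} = \left(O + O\right) \left(O + 40\right) = 2 O \left(40 + O\right)$)
$Y{\left(- 5 \left(-1 - 2\right) \right)} v = 2 \left(- 5 \left(-1 - 2\right)\right) \left(40 - 5 \left(-1 - 2\right)\right) \left(- \frac{3727}{4}\right) = 2 \left(\left(-5\right) \left(-3\right)\right) \left(40 - -15\right) \left(- \frac{3727}{4}\right) = 2 \cdot 15 \left(40 + 15\right) \left(- \frac{3727}{4}\right) = 2 \cdot 15 \cdot 55 \left(- \frac{3727}{4}\right) = 1650 \left(- \frac{3727}{4}\right) = - \frac{3074775}{2}$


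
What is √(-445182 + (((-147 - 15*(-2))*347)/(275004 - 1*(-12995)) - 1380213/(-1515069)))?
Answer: I*√1046402117972405332365445086/48482039659 ≈ 667.22*I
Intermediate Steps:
√(-445182 + (((-147 - 15*(-2))*347)/(275004 - 1*(-12995)) - 1380213/(-1515069))) = √(-445182 + (((-147 + 30)*347)/(275004 + 12995) - 1380213*(-1/1515069))) = √(-445182 + (-117*347/287999 + 153357/168341)) = √(-445182 + (-40599*1/287999 + 153357/168341)) = √(-445182 + (-40599/287999 + 153357/168341)) = √(-445182 + 37332186384/48482039659) = √(-21583294047286554/48482039659) = I*√1046402117972405332365445086/48482039659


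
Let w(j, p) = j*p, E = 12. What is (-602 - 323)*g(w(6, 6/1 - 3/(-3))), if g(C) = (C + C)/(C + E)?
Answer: -12950/9 ≈ -1438.9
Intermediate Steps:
g(C) = 2*C/(12 + C) (g(C) = (C + C)/(C + 12) = (2*C)/(12 + C) = 2*C/(12 + C))
(-602 - 323)*g(w(6, 6/1 - 3/(-3))) = (-602 - 323)*(2*(6*(6/1 - 3/(-3)))/(12 + 6*(6/1 - 3/(-3)))) = -1850*6*(6*1 - 3*(-1/3))/(12 + 6*(6*1 - 3*(-1/3))) = -1850*6*(6 + 1)/(12 + 6*(6 + 1)) = -1850*6*7/(12 + 6*7) = -1850*42/(12 + 42) = -1850*42/54 = -925*14/9 = -12950/9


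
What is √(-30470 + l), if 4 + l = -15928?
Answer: I*√46402 ≈ 215.41*I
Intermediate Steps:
l = -15932 (l = -4 - 15928 = -15932)
√(-30470 + l) = √(-30470 - 15932) = √(-46402) = I*√46402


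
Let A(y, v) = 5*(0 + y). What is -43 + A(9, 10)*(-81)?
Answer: -3688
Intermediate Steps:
A(y, v) = 5*y
-43 + A(9, 10)*(-81) = -43 + (5*9)*(-81) = -43 + 45*(-81) = -43 - 3645 = -3688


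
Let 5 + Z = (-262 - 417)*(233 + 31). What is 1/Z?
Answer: -1/179261 ≈ -5.5785e-6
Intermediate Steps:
Z = -179261 (Z = -5 + (-262 - 417)*(233 + 31) = -5 - 679*264 = -5 - 179256 = -179261)
1/Z = 1/(-179261) = -1/179261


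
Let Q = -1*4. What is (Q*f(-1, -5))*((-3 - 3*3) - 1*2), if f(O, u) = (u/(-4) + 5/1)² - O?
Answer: 4487/2 ≈ 2243.5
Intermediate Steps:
f(O, u) = (5 - u/4)² - O (f(O, u) = (u*(-¼) + 5*1)² - O = (-u/4 + 5)² - O = (5 - u/4)² - O)
Q = -4
(Q*f(-1, -5))*((-3 - 3*3) - 1*2) = (-4*(-1*(-1) + (-20 - 5)²/16))*((-3 - 3*3) - 1*2) = (-4*(1 + (1/16)*(-25)²))*((-3 - 9) - 2) = (-4*(1 + (1/16)*625))*(-12 - 2) = -4*(1 + 625/16)*(-14) = -4*641/16*(-14) = -641/4*(-14) = 4487/2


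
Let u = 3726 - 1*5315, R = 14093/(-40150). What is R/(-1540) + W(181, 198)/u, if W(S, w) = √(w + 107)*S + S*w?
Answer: -316553854889/14035637000 - 181*√305/1589 ≈ -24.543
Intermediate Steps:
W(S, w) = S*w + S*√(107 + w) (W(S, w) = √(107 + w)*S + S*w = S*√(107 + w) + S*w = S*w + S*√(107 + w))
R = -14093/40150 (R = 14093*(-1/40150) = -14093/40150 ≈ -0.35101)
u = -1589 (u = 3726 - 5315 = -1589)
R/(-1540) + W(181, 198)/u = -14093/40150/(-1540) + (181*(198 + √(107 + 198)))/(-1589) = -14093/40150*(-1/1540) + (181*(198 + √305))*(-1/1589) = 14093/61831000 + (35838 + 181*√305)*(-1/1589) = 14093/61831000 + (-35838/1589 - 181*√305/1589) = -316553854889/14035637000 - 181*√305/1589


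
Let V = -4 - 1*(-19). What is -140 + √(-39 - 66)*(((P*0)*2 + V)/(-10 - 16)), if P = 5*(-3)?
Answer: -140 - 15*I*√105/26 ≈ -140.0 - 5.9117*I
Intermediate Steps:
P = -15
V = 15 (V = -4 + 19 = 15)
-140 + √(-39 - 66)*(((P*0)*2 + V)/(-10 - 16)) = -140 + √(-39 - 66)*((-15*0*2 + 15)/(-10 - 16)) = -140 + √(-105)*((0*2 + 15)/(-26)) = -140 + (I*√105)*((0 + 15)*(-1/26)) = -140 + (I*√105)*(15*(-1/26)) = -140 + (I*√105)*(-15/26) = -140 - 15*I*√105/26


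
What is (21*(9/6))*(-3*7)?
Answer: -1323/2 ≈ -661.50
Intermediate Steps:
(21*(9/6))*(-3*7) = (21*(9*(⅙)))*(-21) = (21*(3/2))*(-21) = (63/2)*(-21) = -1323/2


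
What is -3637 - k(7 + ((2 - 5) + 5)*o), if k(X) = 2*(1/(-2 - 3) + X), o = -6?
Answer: -18133/5 ≈ -3626.6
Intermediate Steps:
k(X) = -2/5 + 2*X (k(X) = 2*(1/(-5) + X) = 2*(-1/5 + X) = -2/5 + 2*X)
-3637 - k(7 + ((2 - 5) + 5)*o) = -3637 - (-2/5 + 2*(7 + ((2 - 5) + 5)*(-6))) = -3637 - (-2/5 + 2*(7 + (-3 + 5)*(-6))) = -3637 - (-2/5 + 2*(7 + 2*(-6))) = -3637 - (-2/5 + 2*(7 - 12)) = -3637 - (-2/5 + 2*(-5)) = -3637 - (-2/5 - 10) = -3637 - 1*(-52/5) = -3637 + 52/5 = -18133/5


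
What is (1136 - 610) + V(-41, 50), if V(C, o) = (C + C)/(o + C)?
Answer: 4652/9 ≈ 516.89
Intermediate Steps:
V(C, o) = 2*C/(C + o) (V(C, o) = (2*C)/(C + o) = 2*C/(C + o))
(1136 - 610) + V(-41, 50) = (1136 - 610) + 2*(-41)/(-41 + 50) = 526 + 2*(-41)/9 = 526 + 2*(-41)*(⅑) = 526 - 82/9 = 4652/9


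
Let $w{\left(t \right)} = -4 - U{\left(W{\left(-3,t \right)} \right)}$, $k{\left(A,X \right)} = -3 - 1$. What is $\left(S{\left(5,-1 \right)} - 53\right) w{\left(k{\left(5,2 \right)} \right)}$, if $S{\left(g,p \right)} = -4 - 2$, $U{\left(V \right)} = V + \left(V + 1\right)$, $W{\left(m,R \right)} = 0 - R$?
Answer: $767$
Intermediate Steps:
$W{\left(m,R \right)} = - R$
$U{\left(V \right)} = 1 + 2 V$ ($U{\left(V \right)} = V + \left(1 + V\right) = 1 + 2 V$)
$k{\left(A,X \right)} = -4$
$S{\left(g,p \right)} = -6$ ($S{\left(g,p \right)} = -4 - 2 = -6$)
$w{\left(t \right)} = -5 + 2 t$ ($w{\left(t \right)} = -4 - \left(1 + 2 \left(- t\right)\right) = -4 - \left(1 - 2 t\right) = -4 + \left(-1 + 2 t\right) = -5 + 2 t$)
$\left(S{\left(5,-1 \right)} - 53\right) w{\left(k{\left(5,2 \right)} \right)} = \left(-6 - 53\right) \left(-5 + 2 \left(-4\right)\right) = - 59 \left(-5 - 8\right) = \left(-59\right) \left(-13\right) = 767$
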